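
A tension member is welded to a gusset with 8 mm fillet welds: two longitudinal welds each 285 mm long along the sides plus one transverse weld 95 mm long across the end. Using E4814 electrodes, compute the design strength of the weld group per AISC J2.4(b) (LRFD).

E48XX → F_EXX = 480 MPa.
t_e = 0.707 × 8 = 5.656 mm.
R_nwl = 0.6 × 480 × 5.656 × 570 × 10⁻³ = 928.5 kN (longitudinal, 2 welds).
R_nwt = 0.6 × 480 × 5.656 × 95 × 10⁻³ = 154.7 kN (transverse, base value).
(i) R_nwl + R_nwt = 1083 kN; (ii) 0.85 R_nwl + 1.5 R_nwt = 1021 kN.
R_n = max = 1083 kN [governs: (i)]; φR_n = 812.4 kN.

φR_n ≈ 812 kN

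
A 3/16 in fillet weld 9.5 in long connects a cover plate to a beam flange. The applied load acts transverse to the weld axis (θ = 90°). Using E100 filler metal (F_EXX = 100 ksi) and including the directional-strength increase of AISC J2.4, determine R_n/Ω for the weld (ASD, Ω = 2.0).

R_n/Ω ≈ 56.7 kips

t_e = 0.707 × 0.1875 = 0.1326 in; A_we = 0.1326 × 9.5 = 1.259 in².
Directional factor: 1.0 + 0.5 sin^1.5(90°) = 1.5.
F_nw = 0.6 × 100 × 1.5 = 90 ksi.
R_n/Ω = (90 × 1.259) / 2.0 = 56.67 kips.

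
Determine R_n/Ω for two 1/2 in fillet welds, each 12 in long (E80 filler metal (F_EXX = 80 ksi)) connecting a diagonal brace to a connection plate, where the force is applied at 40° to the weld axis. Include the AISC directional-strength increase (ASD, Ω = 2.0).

R_n/Ω ≈ 256 kip

t_e = 0.707 × 0.5 = 0.3535 in; A_we = 0.3535 × 24 = 8.484 in².
Directional factor: 1.0 + 0.5 sin^1.5(40°) = 1.258.
F_nw = 0.6 × 80 × 1.258 = 60.37 ksi.
R_n/Ω = (60.37 × 8.484) / 2.0 = 256.1 kip.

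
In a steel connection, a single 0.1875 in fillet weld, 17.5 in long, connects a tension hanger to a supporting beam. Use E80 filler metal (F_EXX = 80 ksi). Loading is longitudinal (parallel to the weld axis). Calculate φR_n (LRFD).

φR_n ≈ 83.5 kips

Effective throat t_e = 0.707 × 0.1875 = 0.1326 in.
Total length L = 17.5 in; A_we = 0.1326 × 17.5 = 2.32 in².
F_nw = 0.6 F_EXX = 0.6 × 80 = 48 ksi.
φR_n = 0.75 × 48 × 2.32 = 83.51 kips.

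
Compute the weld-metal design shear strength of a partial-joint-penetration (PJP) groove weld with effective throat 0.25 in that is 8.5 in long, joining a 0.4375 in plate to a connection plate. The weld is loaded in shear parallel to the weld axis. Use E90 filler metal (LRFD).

φR_n ≈ 86.1 kips

E90XX → F_EXX = 90 ksi.
Effective throat (given) t_e = 0.25 in.
A_we = 0.25 × 8.5 = 2.125 in².
F_nw = 0.6 F_EXX = 54 ksi.
φR_n = 0.75 × 54 × 2.125 = 86.06 kips.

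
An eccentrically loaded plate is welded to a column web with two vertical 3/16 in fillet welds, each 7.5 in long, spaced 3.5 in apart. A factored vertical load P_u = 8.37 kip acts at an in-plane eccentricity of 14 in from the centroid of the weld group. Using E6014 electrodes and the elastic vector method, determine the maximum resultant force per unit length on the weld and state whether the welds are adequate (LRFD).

E60XX → F_EXX = 60 ksi.
Total weld length L_w = 15 in. Treat welds as unit-width lines.
Polar moment about centroid: J = 2[d³/12 + d(b/2)²] = 2[7.5³/12 + 7.5×1.75²] = 116.2 in³.
Direct shear f_v = P/L_w = 8.37 / 15 = 0.558 kip/in (vertical).
Torsion M = P·e = 8.37 × 14 = 117.18 kip·in.
Critical point at (x, y) = (1.75, 3.75) from centroid. f_tx = M·y/J = 3.78 kip/in; f_ty = M·x/J = 1.764 kip/in.
Resultant f_max = √[f_tx² + (f_v + f_ty)²] = √[3.78² + (0.558 + 1.764)²] = 4.436 kip/in.
Capacity per unit length: φr_n = 0.75 × 0.6 × 60 × (0.707 × 0.1875) = 3.579 kip/in.
4.436 > 3.579 → NOT adequate.

f_max ≈ 4.44 kip/in; NOT adequate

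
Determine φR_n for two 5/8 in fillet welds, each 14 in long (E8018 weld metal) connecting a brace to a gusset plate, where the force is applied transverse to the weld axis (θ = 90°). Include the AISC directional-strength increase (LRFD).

φR_n ≈ 668 kips

E80XX → F_EXX = 80 ksi.
t_e = 0.707 × 0.625 = 0.4419 in; A_we = 0.4419 × 28 = 12.37 in².
Directional factor: 1.0 + 0.5 sin^1.5(90°) = 1.5.
F_nw = 0.6 × 80 × 1.5 = 72 ksi.
φR_n = 0.75 × 72 × 12.37 = 668.1 kips.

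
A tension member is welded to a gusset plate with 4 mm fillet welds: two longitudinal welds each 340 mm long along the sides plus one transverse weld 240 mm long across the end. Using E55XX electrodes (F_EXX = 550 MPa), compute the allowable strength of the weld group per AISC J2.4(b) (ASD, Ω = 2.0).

R_n/Ω ≈ 438 kN

t_e = 0.707 × 4 = 2.828 mm.
R_nwl = 0.6 × 550 × 2.828 × 680 × 10⁻³ = 634.6 kN (longitudinal, 2 welds).
R_nwt = 0.6 × 550 × 2.828 × 240 × 10⁻³ = 224 kN (transverse, base value).
(i) R_nwl + R_nwt = 858.6 kN; (ii) 0.85 R_nwl + 1.5 R_nwt = 875.4 kN.
R_n = max = 875.4 kN [governs: (ii)]; R_n/Ω = 437.7 kN.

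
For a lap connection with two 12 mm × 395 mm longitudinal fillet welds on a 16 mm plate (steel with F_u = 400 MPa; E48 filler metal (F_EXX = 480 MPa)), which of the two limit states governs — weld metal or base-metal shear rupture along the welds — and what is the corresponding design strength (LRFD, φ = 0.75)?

t_e = 0.707 × 12 = 8.484 mm; L = 790 mm.
Weld metal: φR_n = 0.75 × 0.6 × 480 × 8.484 × 790 × 10⁻³ = 1448 kN.
Base metal (shear rupture): φR_n = 0.75 × 0.6 × 400 × 16 × 790 × 10⁻³ = 2275 kN.
Governing: weld metal.

φR_n ≈ 1450 kN (weld metal governs)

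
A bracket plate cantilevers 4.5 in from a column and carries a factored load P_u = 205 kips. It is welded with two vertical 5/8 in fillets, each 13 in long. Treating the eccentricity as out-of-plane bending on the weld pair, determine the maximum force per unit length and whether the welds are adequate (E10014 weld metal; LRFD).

E100XX → F_EXX = 100 ksi.
L_w = 2 × 13 = 26 in; section modulus (unit throat) S = 2 × L²/6 = 56.33 in².
Direct shear f_v = P/L_w = 205/26 = 7.885 kip/in.
Moment M = P × e = 205 × 4.5 = 922.5 kip·in; bending f_b = M/S = 16.38 kip/in.
f_max = √(f_v² + f_b²) = √(7.885² + 16.38²) = 18.18 kip/in.
φr_n = 0.75 × 0.6 × 100 × (0.707 × 0.625) = 19.88 kip/in → adequate.

f_max ≈ 18.2 kip/in; adequate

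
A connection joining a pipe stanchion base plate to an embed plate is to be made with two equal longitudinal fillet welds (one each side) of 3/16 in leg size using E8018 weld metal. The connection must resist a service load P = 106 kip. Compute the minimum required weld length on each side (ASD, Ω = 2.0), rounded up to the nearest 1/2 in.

L = 17 in on each side

E80XX → F_EXX = 80 ksi.
Throat t_e = 0.707 × 0.1875 = 0.1326 in.
r_n/Ω = (0.6 × 80 × 0.1326) / 2.0 = 3.181 kip/in.
L_req = P / (r_n/Ω) = 106 / 3.181 = 33.32 in total.
Per side: 33.32 / 2 = 16.66 in.
Round up → use L = 17 in on each side.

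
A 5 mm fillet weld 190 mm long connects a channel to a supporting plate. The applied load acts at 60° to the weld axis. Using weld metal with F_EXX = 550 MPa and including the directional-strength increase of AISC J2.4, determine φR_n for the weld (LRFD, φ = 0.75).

φR_n ≈ 233 kN

t_e = 0.707 × 5 = 3.535 mm; A_we = 3.535 × 190 = 671.6 mm².
Directional factor: 1.0 + 0.5 sin^1.5(60°) = 1.403.
F_nw = 0.6 × 550 × 1.403 = 463 MPa.
φR_n = 0.75 × 463 × 671.6 × 10⁻³ = 233.2 kN.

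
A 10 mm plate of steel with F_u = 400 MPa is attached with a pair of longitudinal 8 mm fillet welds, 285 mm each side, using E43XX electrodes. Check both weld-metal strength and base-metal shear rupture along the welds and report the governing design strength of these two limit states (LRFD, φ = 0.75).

φR_n ≈ 624 kN (weld metal governs)

E43XX → F_EXX = 430 MPa.
t_e = 0.707 × 8 = 5.656 mm; L = 570 mm.
Weld metal: φR_n = 0.75 × 0.6 × 430 × 5.656 × 570 × 10⁻³ = 623.8 kN.
Base metal (shear rupture): φR_n = 0.75 × 0.6 × 400 × 10 × 570 × 10⁻³ = 1026 kN.
Governing: weld metal.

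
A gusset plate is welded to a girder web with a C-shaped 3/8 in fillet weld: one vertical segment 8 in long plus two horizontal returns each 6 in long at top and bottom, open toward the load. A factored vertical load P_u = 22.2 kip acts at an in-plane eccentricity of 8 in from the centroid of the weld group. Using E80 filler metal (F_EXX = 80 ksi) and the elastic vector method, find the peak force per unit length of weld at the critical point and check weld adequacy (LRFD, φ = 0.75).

Total weld length L_w = 20 in. Treat welds as unit-width lines.
Centroid: x̄ = 2×6×3 / 20 = 1.8 in from the vertical weld.
Polar moment about centroid: J = I_x + I_y = [8³/12 + 2×6×4²] + [8×1.8² + 2(6³/12 + 6×1.2²)] = 313.9 in³.
Direct shear f_v = P/L_w = 22.2 / 20 = 1.11 kip/in (vertical).
Torsion M = P·e = 22.2 × 8 = 177.6 kip·in.
Critical point at (x, y) = (4.2, 4) from centroid. f_tx = M·y/J = 2.263 kip/in; f_ty = M·x/J = 2.377 kip/in.
Resultant f_max = √[f_tx² + (f_v + f_ty)²] = √[2.263² + (1.11 + 2.377)²] = 4.157 kip/in.
Capacity per unit length: φr_n = 0.75 × 0.6 × 80 × (0.707 × 0.375) = 9.544 kip/in.
4.157 ≤ 9.544 → adequate.

f_max ≈ 4.16 kip/in; adequate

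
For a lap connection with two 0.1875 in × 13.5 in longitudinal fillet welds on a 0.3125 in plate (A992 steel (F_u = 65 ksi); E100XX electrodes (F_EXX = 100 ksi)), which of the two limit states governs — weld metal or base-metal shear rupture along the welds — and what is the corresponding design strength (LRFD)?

φR_n ≈ 161 kip (weld metal governs)

t_e = 0.707 × 0.1875 = 0.1326 in; L = 27 in.
Weld metal: φR_n = 0.75 × 0.6 × 100 × 0.1326 × 27 = 161.1 kip.
Base metal (shear rupture): φR_n = 0.75 × 0.6 × 65 × 0.3125 × 27 = 246.8 kip.
Governing: weld metal.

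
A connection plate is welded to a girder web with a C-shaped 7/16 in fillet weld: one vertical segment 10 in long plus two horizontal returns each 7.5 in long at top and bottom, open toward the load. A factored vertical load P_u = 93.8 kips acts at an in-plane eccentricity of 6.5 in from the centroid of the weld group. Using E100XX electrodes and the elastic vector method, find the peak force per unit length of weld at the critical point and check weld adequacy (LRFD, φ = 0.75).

f_max ≈ 10.3 kip/in; adequate

E100XX → F_EXX = 100 ksi.
Total weld length L_w = 25 in. Treat welds as unit-width lines.
Centroid: x̄ = 2×7.5×3.75 / 25 = 2.25 in from the vertical weld.
Polar moment about centroid: J = I_x + I_y = [10³/12 + 2×7.5×5²] + [10×2.25² + 2(7.5³/12 + 7.5×1.5²)] = 613 in³.
Direct shear f_v = P/L_w = 93.8 / 25 = 3.752 kip/in (vertical).
Torsion M = P·e = 93.8 × 6.5 = 609.7 kip·in.
Critical point at (x, y) = (5.25, 5) from centroid. f_tx = M·y/J = 4.973 kip/in; f_ty = M·x/J = 5.222 kip/in.
Resultant f_max = √[f_tx² + (f_v + f_ty)²] = √[4.973² + (3.752 + 5.222)²] = 10.26 kip/in.
Capacity per unit length: φr_n = 0.75 × 0.6 × 100 × (0.707 × 0.4375) = 13.92 kip/in.
10.26 ≤ 13.92 → adequate.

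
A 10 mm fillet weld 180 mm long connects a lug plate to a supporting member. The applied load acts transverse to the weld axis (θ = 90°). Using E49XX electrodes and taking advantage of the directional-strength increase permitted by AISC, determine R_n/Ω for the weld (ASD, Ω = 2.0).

E49XX → F_EXX = 490 MPa.
t_e = 0.707 × 10 = 7.07 mm; A_we = 7.07 × 180 = 1273 mm².
Directional factor: 1.0 + 0.5 sin^1.5(90°) = 1.5.
F_nw = 0.6 × 490 × 1.5 = 441 MPa.
R_n/Ω = (441 × 1273) / 2.0 × 10⁻³ = 280.6 kN.

R_n/Ω ≈ 281 kN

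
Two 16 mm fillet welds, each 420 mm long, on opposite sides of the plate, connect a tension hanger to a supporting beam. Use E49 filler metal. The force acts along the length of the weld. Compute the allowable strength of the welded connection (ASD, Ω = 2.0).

R_n/Ω ≈ 1400 kN

E49XX → F_EXX = 490 MPa.
Effective throat t_e = 0.707 × 16 = 11.31 mm.
Total length L = 840 mm; A_we = 11.31 × 840 = 9502 mm².
F_nw = 0.6 F_EXX = 0.6 × 490 = 294 MPa.
R_n = 294 × 9502 × 10⁻³ = 2794 kN; R_n/Ω = 2794/2.0 = 1397 kN.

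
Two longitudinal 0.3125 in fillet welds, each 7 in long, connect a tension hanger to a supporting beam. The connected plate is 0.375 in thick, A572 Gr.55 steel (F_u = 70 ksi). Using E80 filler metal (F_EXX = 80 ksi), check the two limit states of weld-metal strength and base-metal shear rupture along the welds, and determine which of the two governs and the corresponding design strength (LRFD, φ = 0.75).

t_e = 0.707 × 0.3125 = 0.2209 in; L = 14 in.
Weld metal: φR_n = 0.75 × 0.6 × 80 × 0.2209 × 14 = 111.4 kip.
Base metal (shear rupture): φR_n = 0.75 × 0.6 × 70 × 0.375 × 14 = 165.4 kip.
Governing: weld metal.

φR_n ≈ 111 kip (weld metal governs)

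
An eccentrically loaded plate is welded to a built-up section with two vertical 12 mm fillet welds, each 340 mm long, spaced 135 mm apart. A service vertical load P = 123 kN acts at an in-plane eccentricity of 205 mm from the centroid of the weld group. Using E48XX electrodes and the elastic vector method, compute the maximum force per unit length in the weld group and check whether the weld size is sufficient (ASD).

E48XX → F_EXX = 480 MPa.
Total weld length L_w = 680 mm. Treat welds as unit-width lines.
Polar moment about centroid: J = 2[d³/12 + d(b/2)²] = 2[340³/12 + 340×67.5²] = 9649000 mm³.
Direct shear f_v = P/L_w = 123×10³ / 680 = 180.9 N/mm (vertical).
Torsion M = P·e = 123×10³ × 205 = 25215000 N·mm.
Critical point at (x, y) = (67.5, 170) from centroid. f_tx = M·y/J = 444.3 N/mm; f_ty = M·x/J = 176.4 N/mm.
Resultant f_max = √[f_tx² + (f_v + f_ty)²] = √[444.3² + (180.9 + 176.4)²] = 570.1 N/mm.
Capacity per unit length: r_n/Ω = (1/2.0) × 0.6 × 480 × (0.707 × 12) = 1222 N/mm.
570.1 ≤ 1222 → adequate.

f_max ≈ 570 N/mm; adequate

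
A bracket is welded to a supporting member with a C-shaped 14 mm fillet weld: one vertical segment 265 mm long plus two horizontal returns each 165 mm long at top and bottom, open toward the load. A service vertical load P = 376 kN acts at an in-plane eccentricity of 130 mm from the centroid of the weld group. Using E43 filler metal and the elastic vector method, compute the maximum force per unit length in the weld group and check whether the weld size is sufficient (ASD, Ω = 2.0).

E43XX → F_EXX = 430 MPa.
Total weld length L_w = 595 mm. Treat welds as unit-width lines.
Centroid: x̄ = 2×165×82.5 / 595 = 45.76 mm from the vertical weld.
Polar moment about centroid: J = I_x + I_y = [265³/12 + 2×165×132.5²] + [265×45.76² + 2(165³/12 + 165×36.74²)] = 9093000 mm³.
Direct shear f_v = P/L_w = 376×10³ / 595 = 631.9 N/mm (vertical).
Torsion M = P·e = 376×10³ × 130 = 48880000 N·mm.
Critical point at (x, y) = (119.2, 132.5) from centroid. f_tx = M·y/J = 712.2 N/mm; f_ty = M·x/J = 641 N/mm.
Resultant f_max = √[f_tx² + (f_v + f_ty)²] = √[712.2² + (631.9 + 641)²] = 1459 N/mm.
Capacity per unit length: r_n/Ω = (1/2.0) × 0.6 × 430 × (0.707 × 14) = 1277 N/mm.
1459 > 1277 → NOT adequate.

f_max ≈ 1460 N/mm; NOT adequate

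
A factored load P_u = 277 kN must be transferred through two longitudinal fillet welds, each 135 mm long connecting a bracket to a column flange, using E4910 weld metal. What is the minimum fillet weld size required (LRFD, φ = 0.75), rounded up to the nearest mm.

E49XX → F_EXX = 490 MPa.
Total weld length L = 270 mm.
Required throat t_e = P_u / (φ × 0.6 F_EXX × L) = 277 / (0.75 × 0.6 × 490 × 270 × 10⁻³) = 4.653 mm.
Required leg w = t_e / 0.707 = 6.581 mm → use 7 mm.

w = 7 mm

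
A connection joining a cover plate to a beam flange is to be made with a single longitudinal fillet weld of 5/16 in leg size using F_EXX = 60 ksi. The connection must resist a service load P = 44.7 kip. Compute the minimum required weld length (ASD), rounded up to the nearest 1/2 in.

L = 11.5 in

Throat t_e = 0.707 × 0.3125 = 0.2209 in.
r_n/Ω = (0.6 × 60 × 0.2209) / 2.0 = 3.977 kip/in.
L_req = P / (r_n/Ω) = 44.7 / 3.977 = 11.24 in total.
Round up → use L = 11.5 in.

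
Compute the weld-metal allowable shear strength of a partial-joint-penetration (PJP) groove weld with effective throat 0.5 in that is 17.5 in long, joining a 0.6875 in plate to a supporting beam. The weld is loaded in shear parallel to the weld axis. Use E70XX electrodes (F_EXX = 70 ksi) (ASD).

R_n/Ω ≈ 184 kip

Effective throat (given) t_e = 0.5 in.
A_we = 0.5 × 17.5 = 8.75 in².
F_nw = 0.6 F_EXX = 42 ksi.
R_n/Ω = (42 × 8.75) / 2.0 = 183.8 kip.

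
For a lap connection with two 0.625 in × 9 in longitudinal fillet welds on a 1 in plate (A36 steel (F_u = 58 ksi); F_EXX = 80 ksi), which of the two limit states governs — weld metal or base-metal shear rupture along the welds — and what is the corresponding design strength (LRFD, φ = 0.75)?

t_e = 0.707 × 0.625 = 0.4419 in; L = 18 in.
Weld metal: φR_n = 0.75 × 0.6 × 80 × 0.4419 × 18 = 286.3 kips.
Base metal (shear rupture): φR_n = 0.75 × 0.6 × 58 × 1 × 18 = 469.8 kips.
Governing: weld metal.

φR_n ≈ 286 kips (weld metal governs)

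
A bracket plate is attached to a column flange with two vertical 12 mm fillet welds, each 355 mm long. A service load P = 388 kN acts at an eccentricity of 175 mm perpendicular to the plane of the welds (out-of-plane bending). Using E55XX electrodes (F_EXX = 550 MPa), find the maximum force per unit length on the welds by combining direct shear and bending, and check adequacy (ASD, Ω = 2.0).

L_w = 2 × 355 = 710 mm; section modulus (unit throat) S = 2 × L²/6 = 42010 mm².
Direct shear f_v = P/L_w = 388×10³/710 = 546.5 N/mm.
Moment M = P × e = 388×10³ × 175 = 67900000 N·mm; bending f_b = M/S = 1616 N/mm.
f_max = √(f_v² + f_b²) = √(546.5² + 1616²) = 1706 N/mm.
r_n/Ω = (1/2.0) × 0.6 × 550 × (0.707 × 12) = 1400 N/mm → NOT adequate.

f_max ≈ 1710 N/mm; NOT adequate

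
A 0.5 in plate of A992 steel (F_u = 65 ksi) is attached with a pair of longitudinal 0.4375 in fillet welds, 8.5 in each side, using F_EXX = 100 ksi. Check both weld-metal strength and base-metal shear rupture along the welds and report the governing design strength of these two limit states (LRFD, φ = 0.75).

φR_n ≈ 237 kips (weld metal governs)

t_e = 0.707 × 0.4375 = 0.3093 in; L = 17 in.
Weld metal: φR_n = 0.75 × 0.6 × 100 × 0.3093 × 17 = 236.6 kips.
Base metal (shear rupture): φR_n = 0.75 × 0.6 × 65 × 0.5 × 17 = 248.6 kips.
Governing: weld metal.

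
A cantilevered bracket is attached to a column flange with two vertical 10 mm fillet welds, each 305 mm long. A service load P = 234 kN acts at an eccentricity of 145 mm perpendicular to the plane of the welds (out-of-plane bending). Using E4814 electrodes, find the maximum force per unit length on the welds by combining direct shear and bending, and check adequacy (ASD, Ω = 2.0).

f_max ≈ 1160 N/mm; NOT adequate

E48XX → F_EXX = 480 MPa.
L_w = 2 × 305 = 610 mm; section modulus (unit throat) S = 2 × L²/6 = 31010 mm².
Direct shear f_v = P/L_w = 234×10³/610 = 383.6 N/mm.
Moment M = P × e = 234×10³ × 145 = 33930000 N·mm; bending f_b = M/S = 1094 N/mm.
f_max = √(f_v² + f_b²) = √(383.6² + 1094²) = 1160 N/mm.
r_n/Ω = (1/2.0) × 0.6 × 480 × (0.707 × 10) = 1018 N/mm → NOT adequate.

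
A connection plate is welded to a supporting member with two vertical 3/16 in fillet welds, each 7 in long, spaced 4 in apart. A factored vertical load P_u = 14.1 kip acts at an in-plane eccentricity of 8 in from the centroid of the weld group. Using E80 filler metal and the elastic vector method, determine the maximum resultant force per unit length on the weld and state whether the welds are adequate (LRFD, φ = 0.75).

f_max ≈ 4.6 kip/in; adequate

E80XX → F_EXX = 80 ksi.
Total weld length L_w = 14 in. Treat welds as unit-width lines.
Polar moment about centroid: J = 2[d³/12 + d(b/2)²] = 2[7³/12 + 7×2²] = 113.2 in³.
Direct shear f_v = P/L_w = 14.1 / 14 = 1.007 kip/in (vertical).
Torsion M = P·e = 14.1 × 8 = 112.8 kip·in.
Critical point at (x, y) = (2, 3.5) from centroid. f_tx = M·y/J = 3.489 kip/in; f_ty = M·x/J = 1.994 kip/in.
Resultant f_max = √[f_tx² + (f_v + f_ty)²] = √[3.489² + (1.007 + 1.994)²] = 4.602 kip/in.
Capacity per unit length: φr_n = 0.75 × 0.6 × 80 × (0.707 × 0.1875) = 4.772 kip/in.
4.602 ≤ 4.772 → adequate.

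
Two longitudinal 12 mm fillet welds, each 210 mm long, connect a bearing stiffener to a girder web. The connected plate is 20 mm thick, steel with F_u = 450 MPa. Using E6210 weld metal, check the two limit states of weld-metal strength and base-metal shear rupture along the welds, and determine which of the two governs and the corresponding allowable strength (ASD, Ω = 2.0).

E62XX → F_EXX = 620 MPa.
t_e = 0.707 × 12 = 8.484 mm; L = 420 mm.
Weld metal: R_n/Ω = (1/2.0) × 0.6 × 620 × 8.484 × 420 × 10⁻³ = 662.8 kN.
Base metal (shear rupture): R_n/Ω = (1/2.0) × 0.6 × 450 × 20 × 420 × 10⁻³ = 1134 kN.
Governing: weld metal.

R_n/Ω ≈ 663 kN (weld metal governs)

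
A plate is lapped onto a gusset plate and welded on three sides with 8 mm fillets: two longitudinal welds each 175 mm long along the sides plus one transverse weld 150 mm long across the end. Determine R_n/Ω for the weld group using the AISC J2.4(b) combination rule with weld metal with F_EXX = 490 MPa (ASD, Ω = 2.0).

t_e = 0.707 × 8 = 5.656 mm.
R_nwl = 0.6 × 490 × 5.656 × 350 × 10⁻³ = 582 kN (longitudinal, 2 welds).
R_nwt = 0.6 × 490 × 5.656 × 150 × 10⁻³ = 249.4 kN (transverse, base value).
(i) R_nwl + R_nwt = 831.4 kN; (ii) 0.85 R_nwl + 1.5 R_nwt = 868.8 kN.
R_n = max = 868.8 kN [governs: (ii)]; R_n/Ω = 434.4 kN.

R_n/Ω ≈ 434 kN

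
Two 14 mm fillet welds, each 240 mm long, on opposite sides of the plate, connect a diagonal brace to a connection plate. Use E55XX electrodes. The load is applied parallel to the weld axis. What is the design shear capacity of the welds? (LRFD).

E55XX → F_EXX = 550 MPa.
Effective throat t_e = 0.707 × 14 = 9.898 mm.
Total length L = 480 mm; A_we = 9.898 × 480 = 4751 mm².
F_nw = 0.6 F_EXX = 0.6 × 550 = 330 MPa.
φR_n = 0.75 × 330 × 4751 × 10⁻³ = 1176 kN.

φR_n ≈ 1180 kN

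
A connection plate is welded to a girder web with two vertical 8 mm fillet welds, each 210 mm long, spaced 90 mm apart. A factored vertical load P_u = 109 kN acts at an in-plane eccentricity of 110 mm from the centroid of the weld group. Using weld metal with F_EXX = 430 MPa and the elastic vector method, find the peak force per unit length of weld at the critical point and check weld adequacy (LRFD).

f_max ≈ 715 N/mm; adequate

Total weld length L_w = 420 mm. Treat welds as unit-width lines.
Polar moment about centroid: J = 2[d³/12 + d(b/2)²] = 2[210³/12 + 210×45²] = 2394000 mm³.
Direct shear f_v = P/L_w = 109×10³ / 420 = 259.5 N/mm (vertical).
Torsion M = P·e = 109×10³ × 110 = 11990000 N·mm.
Critical point at (x, y) = (45, 105) from centroid. f_tx = M·y/J = 525.9 N/mm; f_ty = M·x/J = 225.4 N/mm.
Resultant f_max = √[f_tx² + (f_v + f_ty)²] = √[525.9² + (259.5 + 225.4)²] = 715.3 N/mm.
Capacity per unit length: φr_n = 0.75 × 0.6 × 430 × (0.707 × 8) = 1094 N/mm.
715.3 ≤ 1094 → adequate.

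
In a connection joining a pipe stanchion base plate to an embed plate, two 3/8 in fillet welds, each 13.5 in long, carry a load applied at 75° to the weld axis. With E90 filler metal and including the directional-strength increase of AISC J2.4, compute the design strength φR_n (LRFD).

E90XX → F_EXX = 90 ksi.
t_e = 0.707 × 0.375 = 0.2651 in; A_we = 0.2651 × 27 = 7.158 in².
Directional factor: 1.0 + 0.5 sin^1.5(75°) = 1.475.
F_nw = 0.6 × 90 × 1.475 = 79.63 ksi.
φR_n = 0.75 × 79.63 × 7.158 = 427.5 kips.

φR_n ≈ 428 kips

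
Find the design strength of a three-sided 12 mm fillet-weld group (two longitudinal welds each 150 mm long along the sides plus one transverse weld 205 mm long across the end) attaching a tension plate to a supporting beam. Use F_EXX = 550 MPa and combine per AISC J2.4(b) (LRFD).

φR_n ≈ 1180 kN

t_e = 0.707 × 12 = 8.484 mm.
R_nwl = 0.6 × 550 × 8.484 × 300 × 10⁻³ = 839.9 kN (longitudinal, 2 welds).
R_nwt = 0.6 × 550 × 8.484 × 205 × 10⁻³ = 573.9 kN (transverse, base value).
(i) R_nwl + R_nwt = 1414 kN; (ii) 0.85 R_nwl + 1.5 R_nwt = 1575 kN.
R_n = max = 1575 kN [governs: (ii)]; φR_n = 1181 kN.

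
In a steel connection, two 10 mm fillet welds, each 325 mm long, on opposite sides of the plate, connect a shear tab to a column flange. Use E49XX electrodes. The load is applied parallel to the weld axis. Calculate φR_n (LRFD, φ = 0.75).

E49XX → F_EXX = 490 MPa.
Effective throat t_e = 0.707 × 10 = 7.07 mm.
Total length L = 650 mm; A_we = 7.07 × 650 = 4596 mm².
F_nw = 0.6 F_EXX = 0.6 × 490 = 294 MPa.
φR_n = 0.75 × 294 × 4596 × 10⁻³ = 1013 kN.

φR_n ≈ 1010 kN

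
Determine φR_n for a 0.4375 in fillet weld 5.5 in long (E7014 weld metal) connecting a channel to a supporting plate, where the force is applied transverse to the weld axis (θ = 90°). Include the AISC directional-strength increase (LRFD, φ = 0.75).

E70XX → F_EXX = 70 ksi.
t_e = 0.707 × 0.4375 = 0.3093 in; A_we = 0.3093 × 5.5 = 1.701 in².
Directional factor: 1.0 + 0.5 sin^1.5(90°) = 1.5.
F_nw = 0.6 × 70 × 1.5 = 63 ksi.
φR_n = 0.75 × 63 × 1.701 = 80.38 kip.

φR_n ≈ 80.4 kip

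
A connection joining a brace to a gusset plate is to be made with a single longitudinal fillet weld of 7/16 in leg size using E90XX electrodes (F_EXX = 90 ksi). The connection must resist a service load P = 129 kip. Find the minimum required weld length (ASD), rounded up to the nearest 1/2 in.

Throat t_e = 0.707 × 0.4375 = 0.3093 in.
r_n/Ω = (0.6 × 90 × 0.3093) / 2.0 = 8.351 kip/in.
L_req = P / (r_n/Ω) = 129 / 8.351 = 15.45 in total.
Round up → use L = 15.5 in.

L = 15.5 in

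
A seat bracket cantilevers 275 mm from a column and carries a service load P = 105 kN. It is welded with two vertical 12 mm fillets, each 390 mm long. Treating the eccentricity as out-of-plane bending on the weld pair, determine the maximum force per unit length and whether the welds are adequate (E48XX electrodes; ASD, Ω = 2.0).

E48XX → F_EXX = 480 MPa.
L_w = 2 × 390 = 780 mm; section modulus (unit throat) S = 2 × L²/6 = 50700 mm².
Direct shear f_v = P/L_w = 105×10³/780 = 134.6 N/mm.
Moment M = P × e = 105×10³ × 275 = 28875000 N·mm; bending f_b = M/S = 569.5 N/mm.
f_max = √(f_v² + f_b²) = √(134.6² + 569.5²) = 585.2 N/mm.
r_n/Ω = (1/2.0) × 0.6 × 480 × (0.707 × 12) = 1222 N/mm → adequate.

f_max ≈ 585 N/mm; adequate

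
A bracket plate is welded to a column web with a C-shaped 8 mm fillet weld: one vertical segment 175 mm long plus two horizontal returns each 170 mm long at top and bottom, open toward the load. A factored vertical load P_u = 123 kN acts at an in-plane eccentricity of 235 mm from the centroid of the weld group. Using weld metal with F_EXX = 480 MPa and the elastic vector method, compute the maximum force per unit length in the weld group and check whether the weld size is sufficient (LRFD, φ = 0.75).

Total weld length L_w = 515 mm. Treat welds as unit-width lines.
Centroid: x̄ = 2×170×85 / 515 = 56.12 mm from the vertical weld.
Polar moment about centroid: J = I_x + I_y = [175³/12 + 2×170×87.5²] + [175×56.12² + 2(170³/12 + 170×28.88²)] = 4703000 mm³.
Direct shear f_v = P/L_w = 123×10³ / 515 = 238.8 N/mm (vertical).
Torsion M = P·e = 123×10³ × 235 = 28905000 N·mm.
Critical point at (x, y) = (113.9, 87.5) from centroid. f_tx = M·y/J = 537.7 N/mm; f_ty = M·x/J = 699.9 N/mm.
Resultant f_max = √[f_tx² + (f_v + f_ty)²] = √[537.7² + (238.8 + 699.9)²] = 1082 N/mm.
Capacity per unit length: φr_n = 0.75 × 0.6 × 480 × (0.707 × 8) = 1222 N/mm.
1082 ≤ 1222 → adequate.

f_max ≈ 1080 N/mm; adequate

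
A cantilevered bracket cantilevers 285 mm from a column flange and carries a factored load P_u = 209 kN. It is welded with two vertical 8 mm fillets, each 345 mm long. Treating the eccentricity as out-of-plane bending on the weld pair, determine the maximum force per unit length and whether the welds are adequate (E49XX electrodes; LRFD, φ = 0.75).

f_max ≈ 1530 N/mm; NOT adequate

E49XX → F_EXX = 490 MPa.
L_w = 2 × 345 = 690 mm; section modulus (unit throat) S = 2 × L²/6 = 39680 mm².
Direct shear f_v = P/L_w = 209×10³/690 = 302.9 N/mm.
Moment M = P × e = 209×10³ × 285 = 59565000 N·mm; bending f_b = M/S = 1501 N/mm.
f_max = √(f_v² + f_b²) = √(302.9² + 1501²) = 1532 N/mm.
φr_n = 0.75 × 0.6 × 490 × (0.707 × 8) = 1247 N/mm → NOT adequate.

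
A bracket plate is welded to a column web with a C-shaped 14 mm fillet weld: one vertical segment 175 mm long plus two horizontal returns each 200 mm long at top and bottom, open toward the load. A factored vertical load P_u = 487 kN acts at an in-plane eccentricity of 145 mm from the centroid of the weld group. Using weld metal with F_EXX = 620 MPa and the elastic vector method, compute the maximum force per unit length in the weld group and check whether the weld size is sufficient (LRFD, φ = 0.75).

Total weld length L_w = 575 mm. Treat welds as unit-width lines.
Centroid: x̄ = 2×200×100 / 575 = 69.57 mm from the vertical weld.
Polar moment about centroid: J = I_x + I_y = [175³/12 + 2×200×87.5²] + [175×69.57² + 2(200³/12 + 200×30.43²)] = 6060000 mm³.
Direct shear f_v = P/L_w = 487×10³ / 575 = 847 N/mm (vertical).
Torsion M = P·e = 487×10³ × 145 = 70615000 N·mm.
Critical point at (x, y) = (130.4, 87.5) from centroid. f_tx = M·y/J = 1020 N/mm; f_ty = M·x/J = 1520 N/mm.
Resultant f_max = √[f_tx² + (f_v + f_ty)²] = √[1020² + (847 + 1520)²] = 2577 N/mm.
Capacity per unit length: φr_n = 0.75 × 0.6 × 620 × (0.707 × 14) = 2762 N/mm.
2577 ≤ 2762 → adequate.

f_max ≈ 2580 N/mm; adequate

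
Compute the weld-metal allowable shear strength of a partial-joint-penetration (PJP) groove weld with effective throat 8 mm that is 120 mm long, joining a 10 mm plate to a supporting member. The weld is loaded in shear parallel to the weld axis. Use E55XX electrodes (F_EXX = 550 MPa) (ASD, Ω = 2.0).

R_n/Ω ≈ 158 kN

Effective throat (given) t_e = 8 mm.
A_we = 8 × 120 = 960 mm².
F_nw = 0.6 F_EXX = 330 MPa.
R_n/Ω = (330 × 960) / 2.0 × 10⁻³ = 158.4 kN.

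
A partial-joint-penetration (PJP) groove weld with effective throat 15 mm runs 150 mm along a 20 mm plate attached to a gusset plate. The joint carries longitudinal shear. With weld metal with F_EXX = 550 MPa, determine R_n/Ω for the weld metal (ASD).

Effective throat (given) t_e = 15 mm.
A_we = 15 × 150 = 2250 mm².
F_nw = 0.6 F_EXX = 330 MPa.
R_n/Ω = (330 × 2250) / 2.0 × 10⁻³ = 371.2 kN.

R_n/Ω ≈ 371 kN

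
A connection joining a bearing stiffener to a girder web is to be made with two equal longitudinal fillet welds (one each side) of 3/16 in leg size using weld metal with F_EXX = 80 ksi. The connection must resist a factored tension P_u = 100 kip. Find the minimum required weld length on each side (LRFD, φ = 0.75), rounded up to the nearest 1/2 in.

Throat t_e = 0.707 × 0.1875 = 0.1326 in.
φr_n = 0.75 × 0.6 × 80 × 0.1326 = 4.772 kip/in.
L_req = P_u / φr_n = 100 / 4.772 = 20.95 in total.
Per side: 20.95 / 2 = 10.48 in.
Round up → use L = 10.5 in on each side.

L = 10.5 in on each side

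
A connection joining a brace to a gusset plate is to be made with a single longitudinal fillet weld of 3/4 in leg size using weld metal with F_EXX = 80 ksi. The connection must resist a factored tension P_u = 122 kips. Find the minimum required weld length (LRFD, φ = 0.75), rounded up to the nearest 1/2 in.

L = 6.5 in

Throat t_e = 0.707 × 0.75 = 0.5302 in.
φr_n = 0.75 × 0.6 × 80 × 0.5302 = 19.09 kips/in.
L_req = P_u / φr_n = 122 / 19.09 = 6.391 in total.
Round up → use L = 6.5 in.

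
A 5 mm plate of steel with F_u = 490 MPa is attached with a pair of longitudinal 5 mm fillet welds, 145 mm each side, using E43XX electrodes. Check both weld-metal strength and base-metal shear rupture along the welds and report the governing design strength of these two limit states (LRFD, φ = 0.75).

E43XX → F_EXX = 430 MPa.
t_e = 0.707 × 5 = 3.535 mm; L = 290 mm.
Weld metal: φR_n = 0.75 × 0.6 × 430 × 3.535 × 290 × 10⁻³ = 198.4 kN.
Base metal (shear rupture): φR_n = 0.75 × 0.6 × 490 × 5 × 290 × 10⁻³ = 319.7 kN.
Governing: weld metal.

φR_n ≈ 198 kN (weld metal governs)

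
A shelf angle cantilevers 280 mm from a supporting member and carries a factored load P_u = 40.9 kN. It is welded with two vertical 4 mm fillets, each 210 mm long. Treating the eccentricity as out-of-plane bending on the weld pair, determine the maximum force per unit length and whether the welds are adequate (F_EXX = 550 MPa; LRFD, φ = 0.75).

f_max ≈ 785 N/mm; NOT adequate

L_w = 2 × 210 = 420 mm; section modulus (unit throat) S = 2 × L²/6 = 14700 mm².
Direct shear f_v = P/L_w = 40.9×10³/420 = 97.38 N/mm.
Moment M = P × e = 40.9×10³ × 280 = 11452000 N·mm; bending f_b = M/S = 779 N/mm.
f_max = √(f_v² + f_b²) = √(97.38² + 779²) = 785.1 N/mm.
φr_n = 0.75 × 0.6 × 550 × (0.707 × 4) = 699.9 N/mm → NOT adequate.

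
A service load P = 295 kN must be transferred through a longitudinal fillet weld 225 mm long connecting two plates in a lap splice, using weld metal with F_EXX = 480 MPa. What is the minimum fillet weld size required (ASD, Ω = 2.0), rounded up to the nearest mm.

Total weld length L = 225 mm.
Required throat t_e = P × Ω / (0.6 F_EXX × L) = 295 × 2.0 / (0.6 × 480 × 225 × 10⁻³) = 9.105 mm.
Required leg w = t_e / 0.707 = 12.88 mm → use 13 mm.

w = 13 mm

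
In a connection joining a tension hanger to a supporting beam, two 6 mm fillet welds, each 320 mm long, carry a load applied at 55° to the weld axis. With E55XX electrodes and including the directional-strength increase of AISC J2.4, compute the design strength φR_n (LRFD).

φR_n ≈ 921 kN

E55XX → F_EXX = 550 MPa.
t_e = 0.707 × 6 = 4.242 mm; A_we = 4.242 × 640 = 2715 mm².
Directional factor: 1.0 + 0.5 sin^1.5(55°) = 1.371.
F_nw = 0.6 × 550 × 1.371 = 452.3 MPa.
φR_n = 0.75 × 452.3 × 2715 × 10⁻³ = 921 kN.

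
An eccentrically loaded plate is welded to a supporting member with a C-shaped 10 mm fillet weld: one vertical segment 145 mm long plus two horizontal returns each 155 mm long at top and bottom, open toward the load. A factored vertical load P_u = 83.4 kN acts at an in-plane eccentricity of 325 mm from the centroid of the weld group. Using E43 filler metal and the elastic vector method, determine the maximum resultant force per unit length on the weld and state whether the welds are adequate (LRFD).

f_max ≈ 1250 N/mm; adequate

E43XX → F_EXX = 430 MPa.
Total weld length L_w = 455 mm. Treat welds as unit-width lines.
Centroid: x̄ = 2×155×77.5 / 455 = 52.8 mm from the vertical weld.
Polar moment about centroid: J = I_x + I_y = [145³/12 + 2×155×72.5²] + [145×52.8² + 2(155³/12 + 155×24.7²)] = 3098000 mm³.
Direct shear f_v = P/L_w = 83.4×10³ / 455 = 183.3 N/mm (vertical).
Torsion M = P·e = 83.4×10³ × 325 = 27105000 N·mm.
Critical point at (x, y) = (102.2, 72.5) from centroid. f_tx = M·y/J = 634.4 N/mm; f_ty = M·x/J = 894.3 N/mm.
Resultant f_max = √[f_tx² + (f_v + f_ty)²] = √[634.4² + (183.3 + 894.3)²] = 1250 N/mm.
Capacity per unit length: φr_n = 0.75 × 0.6 × 430 × (0.707 × 10) = 1368 N/mm.
1250 ≤ 1368 → adequate.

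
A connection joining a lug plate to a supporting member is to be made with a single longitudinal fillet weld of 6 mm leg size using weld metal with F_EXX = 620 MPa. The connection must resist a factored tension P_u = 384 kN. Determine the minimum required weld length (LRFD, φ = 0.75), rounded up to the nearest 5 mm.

Throat t_e = 0.707 × 6 = 4.242 mm.
φr_n = 0.75 × 0.6 × 620 × 4.242 × 10⁻³ = 1.184 kN/mm.
L_req = P_u / φr_n = 384 / 1.184 = 324.5 mm total.
Round up → use L = 325 mm.

L = 325 mm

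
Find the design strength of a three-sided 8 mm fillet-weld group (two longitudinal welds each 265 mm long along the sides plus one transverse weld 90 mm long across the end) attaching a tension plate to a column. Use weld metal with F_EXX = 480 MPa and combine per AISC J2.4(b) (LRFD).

φR_n ≈ 757 kN

t_e = 0.707 × 8 = 5.656 mm.
R_nwl = 0.6 × 480 × 5.656 × 530 × 10⁻³ = 863.3 kN (longitudinal, 2 welds).
R_nwt = 0.6 × 480 × 5.656 × 90 × 10⁻³ = 146.6 kN (transverse, base value).
(i) R_nwl + R_nwt = 1010 kN; (ii) 0.85 R_nwl + 1.5 R_nwt = 953.7 kN.
R_n = max = 1010 kN [governs: (i)]; φR_n = 757.5 kN.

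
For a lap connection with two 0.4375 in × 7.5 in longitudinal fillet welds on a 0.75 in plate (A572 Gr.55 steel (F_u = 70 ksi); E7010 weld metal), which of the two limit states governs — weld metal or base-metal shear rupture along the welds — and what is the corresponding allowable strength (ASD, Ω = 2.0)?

R_n/Ω ≈ 97.4 kips (weld metal governs)

E70XX → F_EXX = 70 ksi.
t_e = 0.707 × 0.4375 = 0.3093 in; L = 15 in.
Weld metal: R_n/Ω = (1/2.0) × 0.6 × 70 × 0.3093 × 15 = 97.43 kips.
Base metal (shear rupture): R_n/Ω = (1/2.0) × 0.6 × 70 × 0.75 × 15 = 236.2 kips.
Governing: weld metal.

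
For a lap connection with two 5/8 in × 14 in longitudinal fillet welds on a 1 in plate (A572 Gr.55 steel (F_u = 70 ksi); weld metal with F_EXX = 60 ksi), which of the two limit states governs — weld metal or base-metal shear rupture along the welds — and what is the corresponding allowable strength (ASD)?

t_e = 0.707 × 0.625 = 0.4419 in; L = 28 in.
Weld metal: R_n/Ω = (1/2.0) × 0.6 × 60 × 0.4419 × 28 = 222.7 kips.
Base metal (shear rupture): R_n/Ω = (1/2.0) × 0.6 × 70 × 1 × 28 = 588 kips.
Governing: weld metal.

R_n/Ω ≈ 223 kips (weld metal governs)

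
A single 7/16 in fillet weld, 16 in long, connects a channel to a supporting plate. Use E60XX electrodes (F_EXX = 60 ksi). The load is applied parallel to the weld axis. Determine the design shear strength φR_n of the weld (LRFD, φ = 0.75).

φR_n ≈ 134 kip

Effective throat t_e = 0.707 × 0.4375 = 0.3093 in.
Total length L = 16 in; A_we = 0.3093 × 16 = 4.949 in².
F_nw = 0.6 F_EXX = 0.6 × 60 = 36 ksi.
φR_n = 0.75 × 36 × 4.949 = 133.6 kip.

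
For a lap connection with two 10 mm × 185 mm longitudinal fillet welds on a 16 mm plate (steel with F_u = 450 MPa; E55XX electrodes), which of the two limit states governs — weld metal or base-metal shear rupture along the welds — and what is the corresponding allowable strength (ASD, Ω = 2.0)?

R_n/Ω ≈ 432 kN (weld metal governs)

E55XX → F_EXX = 550 MPa.
t_e = 0.707 × 10 = 7.07 mm; L = 370 mm.
Weld metal: R_n/Ω = (1/2.0) × 0.6 × 550 × 7.07 × 370 × 10⁻³ = 431.6 kN.
Base metal (shear rupture): R_n/Ω = (1/2.0) × 0.6 × 450 × 16 × 370 × 10⁻³ = 799.2 kN.
Governing: weld metal.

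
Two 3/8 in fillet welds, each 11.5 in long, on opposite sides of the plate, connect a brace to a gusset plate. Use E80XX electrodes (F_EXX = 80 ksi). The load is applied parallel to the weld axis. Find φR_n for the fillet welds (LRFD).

Effective throat t_e = 0.707 × 0.375 = 0.2651 in.
Total length L = 23 in; A_we = 0.2651 × 23 = 6.098 in².
F_nw = 0.6 F_EXX = 0.6 × 80 = 48 ksi.
φR_n = 0.75 × 48 × 6.098 = 219.5 kip.

φR_n ≈ 220 kip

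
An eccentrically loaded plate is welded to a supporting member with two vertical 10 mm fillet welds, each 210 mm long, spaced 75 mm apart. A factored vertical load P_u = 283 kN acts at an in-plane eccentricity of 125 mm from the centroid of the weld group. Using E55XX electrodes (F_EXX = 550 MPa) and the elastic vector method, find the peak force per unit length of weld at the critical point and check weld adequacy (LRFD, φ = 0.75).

Total weld length L_w = 420 mm. Treat welds as unit-width lines.
Polar moment about centroid: J = 2[d³/12 + d(b/2)²] = 2[210³/12 + 210×37.5²] = 2134000 mm³.
Direct shear f_v = P/L_w = 283×10³ / 420 = 673.8 N/mm (vertical).
Torsion M = P·e = 283×10³ × 125 = 35375000 N·mm.
Critical point at (x, y) = (37.5, 105) from centroid. f_tx = M·y/J = 1740 N/mm; f_ty = M·x/J = 621.6 N/mm.
Resultant f_max = √[f_tx² + (f_v + f_ty)²] = √[1740² + (673.8 + 621.6)²] = 2170 N/mm.
Capacity per unit length: φr_n = 0.75 × 0.6 × 550 × (0.707 × 10) = 1750 N/mm.
2170 > 1750 → NOT adequate.

f_max ≈ 2170 N/mm; NOT adequate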